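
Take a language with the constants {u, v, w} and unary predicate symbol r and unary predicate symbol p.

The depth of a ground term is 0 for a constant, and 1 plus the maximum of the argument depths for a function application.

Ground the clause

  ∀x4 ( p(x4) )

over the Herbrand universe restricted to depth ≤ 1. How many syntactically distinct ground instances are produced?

3

Ground terms of depth ≤ 1:
  With no function symbols every ground term is a constant, so there are exactly 3 ground terms at every depth bound.
  N_0 = 3
  N_1 = 3
So there are 3 ground terms available for substitution.
The body mentions the single quantified variable x4; since ground terms form a free algebra, no two substitutions collapse to the same formula.
Number of ground instances = 3.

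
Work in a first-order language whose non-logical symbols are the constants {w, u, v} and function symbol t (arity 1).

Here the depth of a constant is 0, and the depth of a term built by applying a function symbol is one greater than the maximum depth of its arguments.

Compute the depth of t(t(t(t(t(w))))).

5

depth(t(w)) = 1 + depth(w) = 1 + 0 = 1
depth(t(t(w))) = 1 + depth(t(w)) = 1 + 1 = 2
depth(t(t(t(w)))) = 1 + depth(t(t(w))) = 1 + 2 = 3
depth(t(t(t(t(w))))) = 1 + depth(t(t(t(w)))) = 1 + 3 = 4
depth(t(t(t(t(t(w)))))) = 1 + depth(t(t(t(t(w))))) = 1 + 4 = 5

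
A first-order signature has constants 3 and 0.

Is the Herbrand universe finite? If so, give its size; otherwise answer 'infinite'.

There are no function symbols, so every ground term is one of the 2 constants.
The Herbrand universe is {3, 0}, which is finite with 2 elements.

2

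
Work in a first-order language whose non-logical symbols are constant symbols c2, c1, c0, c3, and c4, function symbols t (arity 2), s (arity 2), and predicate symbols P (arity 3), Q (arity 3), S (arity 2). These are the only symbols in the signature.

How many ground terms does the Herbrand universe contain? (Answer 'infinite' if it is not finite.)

infinite

The signature has at least one function symbol (t, arity 2) and at least one constant (c2).
Iterating t gives infinitely many distinct ground terms: c2, t(c2, c2), t(t(c2, c2), t(c2, c2)), ...
So the Herbrand universe is infinite.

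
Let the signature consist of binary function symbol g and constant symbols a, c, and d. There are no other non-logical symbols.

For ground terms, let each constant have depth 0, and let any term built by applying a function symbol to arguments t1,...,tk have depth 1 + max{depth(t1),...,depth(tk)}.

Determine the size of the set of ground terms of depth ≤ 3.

21612

Let N_k = |{terms of depth ≤ k}|. Then N_0 = 3 and N_k = 3 + N_{k-1}^2 for k ≥ 1 (one summand per function symbol, arity giving the exponent).
N_0 = 3
N_1 = 3 + 3^2 = 12
N_2 = 3 + 12^2 = 147
N_3 = 3 + 147^2 = 21612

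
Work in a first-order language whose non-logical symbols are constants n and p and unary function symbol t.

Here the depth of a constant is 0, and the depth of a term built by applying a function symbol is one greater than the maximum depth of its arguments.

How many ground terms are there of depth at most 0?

If N_k denotes the number of depth-≤k ground terms, the 2 constants give N_0 = 2, and each function symbol of arity r contributes N_{k-1}^r new terms at level k: N_k = 2 + N_{k-1}.
N_0 = 2

2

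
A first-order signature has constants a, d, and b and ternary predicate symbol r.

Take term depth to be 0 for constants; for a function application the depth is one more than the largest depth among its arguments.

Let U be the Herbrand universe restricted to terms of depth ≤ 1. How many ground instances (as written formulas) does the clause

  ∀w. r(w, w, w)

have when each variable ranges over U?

Ground terms of depth ≤ 1:
  With no function symbols every ground term is a constant, so there are exactly 3 ground terms at every depth bound.
  N_0 = 3
  N_1 = 3
  Explicitly: a, d, b.
So there are 3 ground terms available for substitution.
The clause has 1 distinct variable (w), which appears in the body. In the free term algebra distinct substitutions yield syntactically distinct ground instances.
Number of ground instances = 3.

3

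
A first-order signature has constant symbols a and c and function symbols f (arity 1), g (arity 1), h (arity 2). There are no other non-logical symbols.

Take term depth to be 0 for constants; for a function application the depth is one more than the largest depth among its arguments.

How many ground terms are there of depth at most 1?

10

If N_k denotes the number of depth-≤k ground terms, the 2 constants give N_0 = 2, and each function symbol of arity r contributes N_{k-1}^r new terms at level k: N_k = 2 + N_{k-1} + N_{k-1} + N_{k-1}^2.
N_0 = 2
N_1 = 2 + 2 + 2 + 2^2 = 10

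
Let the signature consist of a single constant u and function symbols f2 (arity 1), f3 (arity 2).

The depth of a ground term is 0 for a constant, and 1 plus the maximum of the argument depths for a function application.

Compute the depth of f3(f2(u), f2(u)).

depth(f2(u)) = 1 + depth(u) = 1 + 0 = 1
depth(f3(f2(u), f2(u))) = 1 + max(1, 1) = 2

2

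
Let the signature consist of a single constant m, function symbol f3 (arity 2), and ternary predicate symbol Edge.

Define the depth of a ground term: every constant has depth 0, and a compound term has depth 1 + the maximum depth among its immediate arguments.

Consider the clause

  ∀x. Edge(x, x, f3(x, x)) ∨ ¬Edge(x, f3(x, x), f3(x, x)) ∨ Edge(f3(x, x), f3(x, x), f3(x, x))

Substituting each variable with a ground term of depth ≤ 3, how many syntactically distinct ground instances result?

Ground terms of depth ≤ 3:
  Write N_k for the number of ground terms of depth ≤ k. A term of depth ≤ k is either a constant or a function symbol applied to arguments of depth ≤ k−1, so N_k = 1 + N_{k-1}^2.
  N_0 = 1
  N_1 = 1 + 1^2 = 2
  N_2 = 1 + 2^2 = 5
  N_3 = 1 + 5^2 = 26
So there are 26 ground terms available for substitution.
The body mentions the single quantified variable x; since ground terms form a free algebra, no two substitutions collapse to the same formula.
Number of ground instances = 26.

26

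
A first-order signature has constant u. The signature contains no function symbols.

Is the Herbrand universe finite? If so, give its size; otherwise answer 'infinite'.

There are no function symbols, so the only ground term is the single constant.
The Herbrand universe is {u}, finite with 1 element.

1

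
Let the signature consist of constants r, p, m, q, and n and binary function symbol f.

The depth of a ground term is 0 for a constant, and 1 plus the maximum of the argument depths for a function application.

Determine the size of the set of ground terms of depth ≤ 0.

5

Let N_k = |{terms of depth ≤ k}|. Then N_0 = 5 and N_k = 5 + N_{k-1}^2 for k ≥ 1 (one summand per function symbol, arity giving the exponent).
N_0 = 5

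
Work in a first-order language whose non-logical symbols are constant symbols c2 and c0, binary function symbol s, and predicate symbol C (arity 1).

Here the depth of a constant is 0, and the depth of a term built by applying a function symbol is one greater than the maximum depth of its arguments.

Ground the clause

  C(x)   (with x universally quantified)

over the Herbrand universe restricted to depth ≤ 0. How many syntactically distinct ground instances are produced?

Ground terms of depth ≤ 0:
  Let N_k = |{terms of depth ≤ k}|. Then N_0 = 2 and N_k = 2 + N_{k-1}^2 for k ≥ 1 (one summand per function symbol, arity giving the exponent).
  N_0 = 2
  Explicitly: c2, c0.
So there are 2 ground terms available for substitution.
There is 1 variable to instantiate (x),  occurring in at least one literal, so different choices give different ground instances.
Number of ground instances = 2.

2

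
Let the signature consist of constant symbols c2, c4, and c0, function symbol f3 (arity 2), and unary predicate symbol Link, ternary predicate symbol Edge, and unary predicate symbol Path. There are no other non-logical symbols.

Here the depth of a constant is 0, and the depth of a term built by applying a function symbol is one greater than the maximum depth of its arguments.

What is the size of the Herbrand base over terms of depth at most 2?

First count ground terms of depth ≤ 2.
If N_k denotes the number of depth-≤k ground terms, the 3 constants give N_0 = 3, and each function symbol of arity r contributes N_{k-1}^r new terms at level k: N_k = 3 + N_{k-1}^2.
N_0 = 3
N_1 = 3 + 3^2 = 12
N_2 = 3 + 12^2 = 147
So |H| = 147.
Ground atoms are formed by filling each argument slot of a predicate with a term from H, so an r-ary predicate gives |H|^r atoms:
  Link: 147;  Edge: 147^3 = 3176523;  Path: 147
Total ground atoms: 147 + 3176523 + 147 = 3176817.

3176817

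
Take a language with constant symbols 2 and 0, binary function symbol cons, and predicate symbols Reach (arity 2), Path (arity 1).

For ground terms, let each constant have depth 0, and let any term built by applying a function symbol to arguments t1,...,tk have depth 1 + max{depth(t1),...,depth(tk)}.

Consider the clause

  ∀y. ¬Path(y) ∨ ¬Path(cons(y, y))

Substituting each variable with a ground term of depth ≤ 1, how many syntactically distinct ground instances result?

6

Ground terms of depth ≤ 1:
  Let N_k count ground terms of depth at most k. Each non-constant term of depth ≤ k is some function symbol applied to depth-≤(k−1) arguments, giving N_k = 2 + N_{k-1}^2.
  N_0 = 2
  N_1 = 2 + 2^2 = 6
  Explicitly: 2, 0, cons(2, 2), cons(2, 0), cons(0, 2), cons(0, 0).
So there are 6 ground terms available for substitution.
There is 1 variable to instantiate (y),  occurring in at least one literal, so different choices give different ground instances.
Number of ground instances = 6.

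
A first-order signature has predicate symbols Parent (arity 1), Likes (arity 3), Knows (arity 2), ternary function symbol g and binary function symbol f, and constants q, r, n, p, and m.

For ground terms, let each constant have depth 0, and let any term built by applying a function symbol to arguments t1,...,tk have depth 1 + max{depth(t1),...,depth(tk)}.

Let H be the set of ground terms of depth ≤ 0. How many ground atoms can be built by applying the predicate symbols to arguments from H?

First count ground terms of depth ≤ 0.
Write N_k for the number of ground terms of depth ≤ k. A term of depth ≤ k is either a constant or a function symbol applied to arguments of depth ≤ k−1, so N_k = 5 + N_{k-1}^3 + N_{k-1}^2.
N_0 = 5
Explicitly: q, r, n, p, m.
So |H| = 5.
A ground atom is a predicate applied to a tuple of terms from H, so the count is the sum over predicates of |H|^arity:
  Parent: 5;  Likes: 5^3 = 125;  Knows: 5^2 = 25
Total ground atoms: 5 + 125 + 25 = 155.

155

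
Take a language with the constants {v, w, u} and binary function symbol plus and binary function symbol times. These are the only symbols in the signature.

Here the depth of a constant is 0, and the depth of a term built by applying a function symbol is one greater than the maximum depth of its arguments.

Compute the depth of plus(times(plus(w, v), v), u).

depth(plus(w, v)) = 1 + max(0, 0) = 1
depth(times(plus(w, v), v)) = 1 + max(1, 0) = 2
depth(plus(times(plus(w, v), v), u)) = 1 + max(2, 0) = 3

3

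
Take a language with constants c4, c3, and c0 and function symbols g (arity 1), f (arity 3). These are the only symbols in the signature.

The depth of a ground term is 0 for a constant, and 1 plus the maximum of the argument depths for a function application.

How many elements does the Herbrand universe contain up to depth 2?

Write N_k for the number of ground terms of depth ≤ k. A term of depth ≤ k is either a constant or a function symbol applied to arguments of depth ≤ k−1, so N_k = 3 + N_{k-1} + N_{k-1}^3.
N_0 = 3
N_1 = 3 + 3 + 3^3 = 33
N_2 = 3 + 33 + 33^3 = 35973

35973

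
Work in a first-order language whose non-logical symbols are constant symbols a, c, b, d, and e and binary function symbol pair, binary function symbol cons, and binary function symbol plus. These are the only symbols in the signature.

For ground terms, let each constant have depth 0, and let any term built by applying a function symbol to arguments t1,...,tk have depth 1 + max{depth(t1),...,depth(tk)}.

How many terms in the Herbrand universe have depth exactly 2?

If N_k denotes the number of depth-≤k ground terms, the 5 constants give N_0 = 5, and each function symbol of arity r contributes N_{k-1}^r new terms at level k: N_k = 5 + N_{k-1}^2 + N_{k-1}^2 + N_{k-1}^2.
N_0 = 5
N_1 = 5 + 5^2 + 5^2 + 5^2 = 80
N_2 = 5 + 80^2 + 80^2 + 80^2 = 19205
Terms of depth exactly 2: N_2 − N_1 = 19205 − 80 = 19125.

19125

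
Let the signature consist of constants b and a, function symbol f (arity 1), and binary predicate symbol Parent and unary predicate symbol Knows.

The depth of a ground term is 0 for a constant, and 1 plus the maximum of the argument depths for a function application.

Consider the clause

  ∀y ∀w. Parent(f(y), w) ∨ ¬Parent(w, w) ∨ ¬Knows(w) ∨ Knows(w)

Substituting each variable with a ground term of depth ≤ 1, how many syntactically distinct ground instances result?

Ground terms of depth ≤ 1:
  Let N_k count ground terms of depth at most k. Each non-constant term of depth ≤ k is some function symbol applied to depth-≤(k−1) arguments, giving N_k = 2 + N_{k-1}.
  N_0 = 2
  N_1 = 2 + 2 = 4
  Explicitly: b, a, f(b), f(a).
So there are 4 ground terms available for substitution.
Each of y, w ranges independently over the available ground terms, and distinct assignments produce distinct instances.
Number of ground instances = 4^2 = 16.

16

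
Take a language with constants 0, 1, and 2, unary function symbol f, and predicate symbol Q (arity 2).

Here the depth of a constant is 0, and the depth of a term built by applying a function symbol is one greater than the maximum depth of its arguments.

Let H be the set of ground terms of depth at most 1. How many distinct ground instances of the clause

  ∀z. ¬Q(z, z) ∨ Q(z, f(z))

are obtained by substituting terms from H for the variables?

6

Ground terms of depth ≤ 1:
  Let N_k = |{terms of depth ≤ k}|. Then N_0 = 3 and N_k = 3 + N_{k-1} for k ≥ 1 (one summand per function symbol, arity giving the exponent).
  N_0 = 3
  N_1 = 3 + 3 = 6
So there are 6 ground terms available for substitution.
The body mentions the single quantified variable z; since ground terms form a free algebra, no two substitutions collapse to the same formula.
Number of ground instances = 6.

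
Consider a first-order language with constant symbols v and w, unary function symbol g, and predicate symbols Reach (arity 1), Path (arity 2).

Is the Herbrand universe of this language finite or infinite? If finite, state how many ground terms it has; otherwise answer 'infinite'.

infinite

The signature has at least one function symbol (g, arity 1) and at least one constant (v).
Iterating g gives infinitely many distinct ground terms: v, g(v), g(g(v)), ...
So the Herbrand universe is infinite.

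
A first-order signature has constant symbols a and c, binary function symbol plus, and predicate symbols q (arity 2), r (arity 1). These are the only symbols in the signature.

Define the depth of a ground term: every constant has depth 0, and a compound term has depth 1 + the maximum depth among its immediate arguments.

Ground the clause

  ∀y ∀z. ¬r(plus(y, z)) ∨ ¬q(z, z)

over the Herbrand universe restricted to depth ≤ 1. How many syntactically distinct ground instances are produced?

Ground terms of depth ≤ 1:
  Write N_k for the number of ground terms of depth ≤ k. A term of depth ≤ k is either a constant or a function symbol applied to arguments of depth ≤ k−1, so N_k = 2 + N_{k-1}^2.
  N_0 = 2
  N_1 = 2 + 2^2 = 6
  Explicitly: a, c, plus(a, a), plus(a, c), plus(c, a), plus(c, c).
So there are 6 ground terms available for substitution.
There are 2 variables to instantiate (y, z), each occurring in at least one literal, so different choices give different ground instances.
Number of ground instances = 6^2 = 36.

36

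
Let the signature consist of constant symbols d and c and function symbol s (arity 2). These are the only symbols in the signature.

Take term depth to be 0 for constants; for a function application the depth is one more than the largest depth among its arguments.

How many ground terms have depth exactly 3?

1408

Let N_k = |{terms of depth ≤ k}|. Then N_0 = 2 and N_k = 2 + N_{k-1}^2 for k ≥ 1 (one summand per function symbol, arity giving the exponent).
N_0 = 2
N_1 = 2 + 2^2 = 6
N_2 = 2 + 6^2 = 38
N_3 = 2 + 38^2 = 1446
Terms of depth exactly 3: N_3 − N_2 = 1446 − 38 = 1408.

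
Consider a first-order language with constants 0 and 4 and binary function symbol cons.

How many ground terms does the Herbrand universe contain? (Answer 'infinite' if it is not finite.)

infinite

The signature has at least one function symbol (cons, arity 2) and at least one constant (0).
Iterating cons gives infinitely many distinct ground terms: 0, cons(0, 0), cons(cons(0, 0), cons(0, 0)), ...
So the Herbrand universe is infinite.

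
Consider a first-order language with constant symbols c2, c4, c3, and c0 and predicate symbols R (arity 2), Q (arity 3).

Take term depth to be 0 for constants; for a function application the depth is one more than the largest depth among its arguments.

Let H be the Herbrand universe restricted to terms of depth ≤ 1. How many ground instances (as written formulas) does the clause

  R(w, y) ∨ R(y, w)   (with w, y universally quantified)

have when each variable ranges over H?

Ground terms of depth ≤ 1:
  With no function symbols every ground term is a constant, so there are exactly 4 ground terms at every depth bound.
  N_0 = 4
  N_1 = 4
  Explicitly: c2, c4, c3, c0.
So there are 4 ground terms available for substitution.
The body mentions every one of the 2 quantified variables; since ground terms form a free algebra, no two substitutions collapse to the same formula.
Number of ground instances = 4^2 = 16.

16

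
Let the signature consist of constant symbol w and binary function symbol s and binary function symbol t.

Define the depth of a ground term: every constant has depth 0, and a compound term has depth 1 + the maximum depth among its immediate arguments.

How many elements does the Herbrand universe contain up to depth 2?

If N_k denotes the number of depth-≤k ground terms, the 1 constant gives N_0 = 1, and each function symbol of arity r contributes N_{k-1}^r new terms at level k: N_k = 1 + N_{k-1}^2 + N_{k-1}^2.
N_0 = 1
N_1 = 1 + 1^2 + 1^2 = 3
N_2 = 1 + 3^2 + 3^2 = 19

19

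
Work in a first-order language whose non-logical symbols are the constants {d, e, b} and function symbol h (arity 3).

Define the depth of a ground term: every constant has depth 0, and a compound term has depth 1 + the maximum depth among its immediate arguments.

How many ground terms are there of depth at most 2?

Let N_k count ground terms of depth at most k. Each non-constant term of depth ≤ k is some function symbol applied to depth-≤(k−1) arguments, giving N_k = 3 + N_{k-1}^3.
N_0 = 3
N_1 = 3 + 3^3 = 30
N_2 = 3 + 30^3 = 27003

27003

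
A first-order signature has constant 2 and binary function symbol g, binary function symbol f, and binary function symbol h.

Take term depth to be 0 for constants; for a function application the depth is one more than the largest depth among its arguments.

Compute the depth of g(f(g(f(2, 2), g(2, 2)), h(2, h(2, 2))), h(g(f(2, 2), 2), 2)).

4

depth(f(2, 2)) = 1 + max(0, 0) = 1
depth(g(2, 2)) = 1 + max(0, 0) = 1
depth(g(f(2, 2), g(2, 2))) = 1 + max(1, 1) = 2
depth(h(2, 2)) = 1 + max(0, 0) = 1
depth(h(2, h(2, 2))) = 1 + max(0, 1) = 2
depth(f(g(f(2, 2), g(2, 2)), h(2, h(2, 2)))) = 1 + max(2, 2) = 3
depth(g(f(2, 2), 2)) = 1 + max(1, 0) = 2
depth(h(g(f(2, 2), 2), 2)) = 1 + max(2, 0) = 3
depth(g(f(g(f(2, 2), g(2, 2)), h(2, h(2, 2))), h(g(f(2, 2), 2), 2))) = 1 + max(3, 3) = 4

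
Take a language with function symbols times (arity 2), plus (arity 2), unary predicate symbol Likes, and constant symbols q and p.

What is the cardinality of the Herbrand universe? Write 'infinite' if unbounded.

The signature has at least one function symbol (times, arity 2) and at least one constant (q).
Iterating times gives infinitely many distinct ground terms: q, times(q, q), times(times(q, q), times(q, q)), ...
So the Herbrand universe is infinite.

infinite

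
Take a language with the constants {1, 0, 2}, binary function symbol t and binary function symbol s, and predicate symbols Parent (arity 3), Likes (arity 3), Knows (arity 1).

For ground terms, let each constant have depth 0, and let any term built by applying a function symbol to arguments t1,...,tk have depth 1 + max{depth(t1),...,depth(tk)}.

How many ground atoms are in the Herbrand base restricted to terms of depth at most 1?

First count ground terms of depth ≤ 1.
If N_k denotes the number of depth-≤k ground terms, the 3 constants give N_0 = 3, and each function symbol of arity r contributes N_{k-1}^r new terms at level k: N_k = 3 + N_{k-1}^2 + N_{k-1}^2.
N_0 = 3
N_1 = 3 + 3^2 + 3^2 = 21
So |H| = 21.
Ground atoms are formed by filling each argument slot of a predicate with a term from H, so an r-ary predicate gives |H|^r atoms:
  Parent: 21^3 = 9261;  Likes: 21^3 = 9261;  Knows: 21
Total ground atoms: 9261 + 9261 + 21 = 18543.

18543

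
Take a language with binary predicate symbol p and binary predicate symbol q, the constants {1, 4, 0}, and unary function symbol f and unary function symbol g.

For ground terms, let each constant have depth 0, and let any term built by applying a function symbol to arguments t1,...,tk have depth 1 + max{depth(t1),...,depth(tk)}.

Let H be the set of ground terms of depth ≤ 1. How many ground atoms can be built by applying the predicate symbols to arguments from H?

162

First count ground terms of depth ≤ 1.
Write N_k for the number of ground terms of depth ≤ k. A term of depth ≤ k is either a constant or a function symbol applied to arguments of depth ≤ k−1, so N_k = 3 + N_{k-1} + N_{k-1}.
N_0 = 3
N_1 = 3 + 3 + 3 = 9
Explicitly: 1, 4, 0, f(1), f(4), f(0), g(1), g(4), g(0).
So |H| = 9.
Ground atoms are formed by filling each argument slot of a predicate with a term from H, so an r-ary predicate gives |H|^r atoms:
  p: 9^2 = 81;  q: 9^2 = 81
Total ground atoms: 81 + 81 = 162.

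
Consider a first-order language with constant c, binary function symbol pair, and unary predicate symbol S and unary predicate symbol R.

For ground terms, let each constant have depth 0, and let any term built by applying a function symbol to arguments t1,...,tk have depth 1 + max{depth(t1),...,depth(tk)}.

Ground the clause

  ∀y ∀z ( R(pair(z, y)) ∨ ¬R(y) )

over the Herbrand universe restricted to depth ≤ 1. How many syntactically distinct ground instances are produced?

4

Ground terms of depth ≤ 1:
  Write N_k for the number of ground terms of depth ≤ k. A term of depth ≤ k is either a constant or a function symbol applied to arguments of depth ≤ k−1, so N_k = 1 + N_{k-1}^2.
  N_0 = 1
  N_1 = 1 + 1^2 = 2
  Explicitly: c, pair(c, c).
So there are 2 ground terms available for substitution.
The clause has 2 distinct variables (y, z), each appearing in the body. In the free term algebra distinct substitutions yield syntactically distinct ground instances.
Number of ground instances = 2^2 = 4.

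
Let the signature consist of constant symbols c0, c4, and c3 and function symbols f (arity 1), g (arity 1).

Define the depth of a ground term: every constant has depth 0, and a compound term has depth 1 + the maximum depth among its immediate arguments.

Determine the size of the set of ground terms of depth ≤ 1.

9

Count level by level. With function symbols f/1, g/1, the terms of depth ≤ k are the 3 constants together with each function applied to depth-≤(k−1) tuples, so N_k = 3 + N_{k-1} + N_{k-1}.
N_0 = 3
N_1 = 3 + 3 + 3 = 9
Explicitly: c0, c4, c3, f(c0), f(c4), f(c3), g(c0), g(c4), g(c3).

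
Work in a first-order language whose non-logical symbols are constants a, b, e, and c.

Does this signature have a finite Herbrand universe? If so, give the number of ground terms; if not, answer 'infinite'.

There are no function symbols, so every ground term is one of the 4 constants.
The Herbrand universe is {a, b, e, c}, which is finite with 4 elements.

4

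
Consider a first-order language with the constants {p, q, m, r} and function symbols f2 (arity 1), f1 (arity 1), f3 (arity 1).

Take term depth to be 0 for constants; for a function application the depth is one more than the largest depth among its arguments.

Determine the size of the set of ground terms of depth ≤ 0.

If N_k denotes the number of depth-≤k ground terms, the 4 constants give N_0 = 4, and each function symbol of arity r contributes N_{k-1}^r new terms at level k: N_k = 4 + N_{k-1} + N_{k-1} + N_{k-1}.
N_0 = 4
Explicitly: p, q, m, r.

4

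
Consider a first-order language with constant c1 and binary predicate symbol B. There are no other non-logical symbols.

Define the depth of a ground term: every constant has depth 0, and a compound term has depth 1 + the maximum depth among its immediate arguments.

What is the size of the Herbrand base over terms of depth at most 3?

First count ground terms of depth ≤ 3.
With no function symbols every ground term is a constant, so there is exactly 1 ground term at every depth bound.
N_0 = 1
N_1 = 1
N_2 = 1
N_3 = 1
Explicitly: c1.
So |H| = 1.
For each predicate symbol, the number of ground atoms is |H| raised to its arity; summing:
  B: 1^2 = 1
Total ground atoms: 1.

1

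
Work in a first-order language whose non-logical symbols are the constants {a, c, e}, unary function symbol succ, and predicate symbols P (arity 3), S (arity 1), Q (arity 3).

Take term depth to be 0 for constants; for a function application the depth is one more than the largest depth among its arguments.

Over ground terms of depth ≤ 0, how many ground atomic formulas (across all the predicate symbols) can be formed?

57

First count ground terms of depth ≤ 0.
If N_k denotes the number of depth-≤k ground terms, the 3 constants give N_0 = 3, and each function symbol of arity r contributes N_{k-1}^r new terms at level k: N_k = 3 + N_{k-1}.
N_0 = 3
So |H| = 3.
For each predicate symbol, the number of ground atoms is |H| raised to its arity; summing:
  P: 3^3 = 27;  S: 3;  Q: 3^3 = 27
Total ground atoms: 27 + 3 + 27 = 57.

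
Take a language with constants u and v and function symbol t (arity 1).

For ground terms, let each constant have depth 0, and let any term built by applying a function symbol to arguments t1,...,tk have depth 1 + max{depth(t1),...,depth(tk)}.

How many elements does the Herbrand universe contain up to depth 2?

6

Let N_k = |{terms of depth ≤ k}|. Then N_0 = 2 and N_k = 2 + N_{k-1} for k ≥ 1 (one summand per function symbol, arity giving the exponent).
N_0 = 2
N_1 = 2 + 2 = 4
N_2 = 2 + 4 = 6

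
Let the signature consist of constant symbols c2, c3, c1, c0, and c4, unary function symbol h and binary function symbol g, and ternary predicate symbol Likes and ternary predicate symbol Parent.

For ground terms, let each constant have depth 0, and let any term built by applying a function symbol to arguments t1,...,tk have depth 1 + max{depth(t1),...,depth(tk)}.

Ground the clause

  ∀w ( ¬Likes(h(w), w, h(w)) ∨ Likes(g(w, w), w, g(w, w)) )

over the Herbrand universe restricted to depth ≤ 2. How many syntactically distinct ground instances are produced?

Ground terms of depth ≤ 2:
  Count level by level. With function symbols h/1, g/2, the terms of depth ≤ k are the 5 constants together with each function applied to depth-≤(k−1) tuples, so N_k = 5 + N_{k-1} + N_{k-1}^2.
  N_0 = 5
  N_1 = 5 + 5 + 5^2 = 35
  N_2 = 5 + 35 + 35^2 = 1265
So there are 1265 ground terms available for substitution.
The body mentions the single quantified variable w; since ground terms form a free algebra, no two substitutions collapse to the same formula.
Number of ground instances = 1265.

1265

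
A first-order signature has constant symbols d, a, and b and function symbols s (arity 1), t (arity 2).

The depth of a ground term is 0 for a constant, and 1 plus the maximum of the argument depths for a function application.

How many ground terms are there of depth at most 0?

3

Let N_k = |{terms of depth ≤ k}|. Then N_0 = 3 and N_k = 3 + N_{k-1} + N_{k-1}^2 for k ≥ 1 (one summand per function symbol, arity giving the exponent).
N_0 = 3
Explicitly: d, a, b.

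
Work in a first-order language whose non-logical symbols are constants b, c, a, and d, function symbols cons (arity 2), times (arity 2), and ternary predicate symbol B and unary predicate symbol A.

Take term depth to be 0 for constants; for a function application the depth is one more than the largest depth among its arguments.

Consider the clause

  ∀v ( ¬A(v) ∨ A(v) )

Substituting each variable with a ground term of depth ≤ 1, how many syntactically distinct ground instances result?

Ground terms of depth ≤ 1:
  Count level by level. With function symbols cons/2, times/2, the terms of depth ≤ k are the 4 constants together with each function applied to depth-≤(k−1) tuples, so N_k = 4 + N_{k-1}^2 + N_{k-1}^2.
  N_0 = 4
  N_1 = 4 + 4^2 + 4^2 = 36
So there are 36 ground terms available for substitution.
The variable v ranges independently over the available ground terms, and distinct assignments produce distinct instances.
Number of ground instances = 36.

36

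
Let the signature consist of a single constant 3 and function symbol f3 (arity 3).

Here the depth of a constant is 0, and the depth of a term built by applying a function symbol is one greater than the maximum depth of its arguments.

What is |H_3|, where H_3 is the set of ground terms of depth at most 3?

730

Let N_k count ground terms of depth at most k. Each non-constant term of depth ≤ k is some function symbol applied to depth-≤(k−1) arguments, giving N_k = 1 + N_{k-1}^3.
N_0 = 1
N_1 = 1 + 1^3 = 2
N_2 = 1 + 2^3 = 9
N_3 = 1 + 9^3 = 730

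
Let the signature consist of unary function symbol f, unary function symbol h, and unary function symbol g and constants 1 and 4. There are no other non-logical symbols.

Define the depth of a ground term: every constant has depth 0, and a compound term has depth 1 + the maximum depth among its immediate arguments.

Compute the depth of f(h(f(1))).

depth(f(1)) = 1 + depth(1) = 1 + 0 = 1
depth(h(f(1))) = 1 + depth(f(1)) = 1 + 1 = 2
depth(f(h(f(1)))) = 1 + depth(h(f(1))) = 1 + 2 = 3

3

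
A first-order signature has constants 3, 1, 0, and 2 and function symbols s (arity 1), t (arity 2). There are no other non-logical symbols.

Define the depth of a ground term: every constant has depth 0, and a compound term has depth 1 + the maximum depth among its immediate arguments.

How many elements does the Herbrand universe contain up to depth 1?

If N_k denotes the number of depth-≤k ground terms, the 4 constants give N_0 = 4, and each function symbol of arity r contributes N_{k-1}^r new terms at level k: N_k = 4 + N_{k-1} + N_{k-1}^2.
N_0 = 4
N_1 = 4 + 4 + 4^2 = 24

24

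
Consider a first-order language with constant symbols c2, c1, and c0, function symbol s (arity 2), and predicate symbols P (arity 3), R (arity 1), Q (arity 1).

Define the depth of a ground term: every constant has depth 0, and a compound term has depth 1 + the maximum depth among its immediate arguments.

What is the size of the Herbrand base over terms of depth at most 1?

First count ground terms of depth ≤ 1.
Let N_k = |{terms of depth ≤ k}|. Then N_0 = 3 and N_k = 3 + N_{k-1}^2 for k ≥ 1 (one summand per function symbol, arity giving the exponent).
N_0 = 3
N_1 = 3 + 3^2 = 12
Explicitly: c2, c1, c0, s(c2, c2), s(c2, c1), s(c2, c0), s(c1, c2), s(c1, c1), s(c1, c0), s(c0, c2), s(c0, c1), s(c0, c0).
So |H| = 12.
Each predicate of arity r yields |H|^r ground atoms (one per choice of an r-tuple from H):
  P: 12^3 = 1728;  R: 12;  Q: 12
Total ground atoms: 1728 + 12 + 12 = 1752.

1752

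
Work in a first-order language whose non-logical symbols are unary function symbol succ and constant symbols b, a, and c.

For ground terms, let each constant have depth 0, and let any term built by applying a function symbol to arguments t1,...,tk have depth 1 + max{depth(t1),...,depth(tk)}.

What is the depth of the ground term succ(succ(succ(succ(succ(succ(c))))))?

6

depth(succ(c)) = 1 + depth(c) = 1 + 0 = 1
depth(succ(succ(c))) = 1 + depth(succ(c)) = 1 + 1 = 2
depth(succ(succ(succ(c)))) = 1 + depth(succ(succ(c))) = 1 + 2 = 3
depth(succ(succ(succ(succ(c))))) = 1 + depth(succ(succ(succ(c)))) = 1 + 3 = 4
depth(succ(succ(succ(succ(succ(c)))))) = 1 + depth(succ(succ(succ(succ(c))))) = 1 + 4 = 5
depth(succ(succ(succ(succ(succ(succ(c))))))) = 1 + depth(succ(succ(succ(succ(succ(c)))))) = 1 + 5 = 6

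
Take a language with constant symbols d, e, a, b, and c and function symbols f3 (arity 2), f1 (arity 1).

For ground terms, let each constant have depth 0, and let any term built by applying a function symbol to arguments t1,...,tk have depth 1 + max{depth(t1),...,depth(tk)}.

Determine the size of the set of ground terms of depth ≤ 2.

Let N_k = |{terms of depth ≤ k}|. Then N_0 = 5 and N_k = 5 + N_{k-1}^2 + N_{k-1} for k ≥ 1 (one summand per function symbol, arity giving the exponent).
N_0 = 5
N_1 = 5 + 5^2 + 5 = 35
N_2 = 5 + 35^2 + 35 = 1265

1265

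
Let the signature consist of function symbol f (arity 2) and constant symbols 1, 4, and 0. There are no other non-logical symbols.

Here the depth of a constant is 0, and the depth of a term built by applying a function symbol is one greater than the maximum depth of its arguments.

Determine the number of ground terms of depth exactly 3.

21465

If N_k denotes the number of depth-≤k ground terms, the 3 constants give N_0 = 3, and each function symbol of arity r contributes N_{k-1}^r new terms at level k: N_k = 3 + N_{k-1}^2.
N_0 = 3
N_1 = 3 + 3^2 = 12
N_2 = 3 + 12^2 = 147
N_3 = 3 + 147^2 = 21612
Terms of depth exactly 3: N_3 − N_2 = 21612 − 147 = 21465.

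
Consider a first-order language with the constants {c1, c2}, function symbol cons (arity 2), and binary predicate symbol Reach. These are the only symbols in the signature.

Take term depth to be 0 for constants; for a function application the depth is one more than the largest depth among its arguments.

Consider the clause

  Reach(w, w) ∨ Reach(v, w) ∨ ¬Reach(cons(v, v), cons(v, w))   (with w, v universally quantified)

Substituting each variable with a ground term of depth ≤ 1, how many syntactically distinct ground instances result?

36

Ground terms of depth ≤ 1:
  If N_k denotes the number of depth-≤k ground terms, the 2 constants give N_0 = 2, and each function symbol of arity r contributes N_{k-1}^r new terms at level k: N_k = 2 + N_{k-1}^2.
  N_0 = 2
  N_1 = 2 + 2^2 = 6
  Explicitly: c1, c2, cons(c1, c1), cons(c1, c2), cons(c2, c1), cons(c2, c2).
So there are 6 ground terms available for substitution.
Each of w, v ranges independently over the available ground terms, and distinct assignments produce distinct instances.
Number of ground instances = 6^2 = 36.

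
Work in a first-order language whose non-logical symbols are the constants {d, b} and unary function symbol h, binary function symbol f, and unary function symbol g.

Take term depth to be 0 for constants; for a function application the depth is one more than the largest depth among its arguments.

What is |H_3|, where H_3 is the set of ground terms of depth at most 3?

15130

Count level by level. With function symbols h/1, f/2, g/1, the terms of depth ≤ k are the 2 constants together with each function applied to depth-≤(k−1) tuples, so N_k = 2 + N_{k-1} + N_{k-1}^2 + N_{k-1}.
N_0 = 2
N_1 = 2 + 2 + 2^2 + 2 = 10
N_2 = 2 + 10 + 10^2 + 10 = 122
N_3 = 2 + 122 + 122^2 + 122 = 15130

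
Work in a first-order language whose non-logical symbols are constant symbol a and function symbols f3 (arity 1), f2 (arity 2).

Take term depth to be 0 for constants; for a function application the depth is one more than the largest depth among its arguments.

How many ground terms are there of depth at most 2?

13

If N_k denotes the number of depth-≤k ground terms, the 1 constant gives N_0 = 1, and each function symbol of arity r contributes N_{k-1}^r new terms at level k: N_k = 1 + N_{k-1} + N_{k-1}^2.
N_0 = 1
N_1 = 1 + 1 + 1^2 = 3
N_2 = 1 + 3 + 3^2 = 13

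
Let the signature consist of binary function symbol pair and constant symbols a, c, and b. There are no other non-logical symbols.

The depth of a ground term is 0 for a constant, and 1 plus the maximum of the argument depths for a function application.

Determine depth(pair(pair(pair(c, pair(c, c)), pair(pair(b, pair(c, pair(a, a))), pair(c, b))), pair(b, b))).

depth(pair(c, c)) = 1 + max(0, 0) = 1
depth(pair(c, pair(c, c))) = 1 + max(0, 1) = 2
depth(pair(a, a)) = 1 + max(0, 0) = 1
depth(pair(c, pair(a, a))) = 1 + max(0, 1) = 2
depth(pair(b, pair(c, pair(a, a)))) = 1 + max(0, 2) = 3
depth(pair(c, b)) = 1 + max(0, 0) = 1
depth(pair(pair(b, pair(c, pair(a, a))), pair(c, b))) = 1 + max(3, 1) = 4
depth(pair(pair(c, pair(c, c)), pair(pair(b, pair(c, pair(a, a))), pair(c, b)))) = 1 + max(2, 4) = 5
depth(pair(b, b)) = 1 + max(0, 0) = 1
depth(pair(pair(pair(c, pair(c, c)), pair(pair(b, pair(c, pair(a, a))), pair(c, b))), pair(b, b))) = 1 + max(5, 1) = 6

6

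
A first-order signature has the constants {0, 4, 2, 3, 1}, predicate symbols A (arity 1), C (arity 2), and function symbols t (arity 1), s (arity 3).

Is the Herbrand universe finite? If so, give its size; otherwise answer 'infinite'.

infinite

The signature has at least one function symbol (t, arity 1) and at least one constant (0).
Iterating t gives infinitely many distinct ground terms: 0, t(0), t(t(0)), ...
So the Herbrand universe is infinite.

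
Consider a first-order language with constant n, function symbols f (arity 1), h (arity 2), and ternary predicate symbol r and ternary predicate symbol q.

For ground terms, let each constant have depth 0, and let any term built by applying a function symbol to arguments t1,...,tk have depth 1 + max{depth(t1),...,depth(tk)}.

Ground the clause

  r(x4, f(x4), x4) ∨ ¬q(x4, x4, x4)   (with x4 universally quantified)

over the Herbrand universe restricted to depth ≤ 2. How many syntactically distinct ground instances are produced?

Ground terms of depth ≤ 2:
  Write N_k for the number of ground terms of depth ≤ k. A term of depth ≤ k is either a constant or a function symbol applied to arguments of depth ≤ k−1, so N_k = 1 + N_{k-1} + N_{k-1}^2.
  N_0 = 1
  N_1 = 1 + 1 + 1^2 = 3
  N_2 = 1 + 3 + 3^2 = 13
So there are 13 ground terms available for substitution.
The variable x4 ranges independently over the available ground terms, and distinct assignments produce distinct instances.
Number of ground instances = 13.

13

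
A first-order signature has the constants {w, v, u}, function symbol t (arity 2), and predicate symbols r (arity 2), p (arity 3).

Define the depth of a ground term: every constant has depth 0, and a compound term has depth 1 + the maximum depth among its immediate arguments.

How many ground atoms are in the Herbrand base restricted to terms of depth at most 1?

1872

First count ground terms of depth ≤ 1.
Let N_k count ground terms of depth at most k. Each non-constant term of depth ≤ k is some function symbol applied to depth-≤(k−1) arguments, giving N_k = 3 + N_{k-1}^2.
N_0 = 3
N_1 = 3 + 3^2 = 12
So |H| = 12.
A ground atom is a predicate applied to a tuple of terms from H, so the count is the sum over predicates of |H|^arity:
  r: 12^2 = 144;  p: 12^3 = 1728
Total ground atoms: 144 + 1728 = 1872.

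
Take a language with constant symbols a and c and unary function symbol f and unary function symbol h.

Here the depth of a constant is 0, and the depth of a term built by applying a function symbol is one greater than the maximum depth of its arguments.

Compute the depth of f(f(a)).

2

depth(f(a)) = 1 + depth(a) = 1 + 0 = 1
depth(f(f(a))) = 1 + depth(f(a)) = 1 + 1 = 2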